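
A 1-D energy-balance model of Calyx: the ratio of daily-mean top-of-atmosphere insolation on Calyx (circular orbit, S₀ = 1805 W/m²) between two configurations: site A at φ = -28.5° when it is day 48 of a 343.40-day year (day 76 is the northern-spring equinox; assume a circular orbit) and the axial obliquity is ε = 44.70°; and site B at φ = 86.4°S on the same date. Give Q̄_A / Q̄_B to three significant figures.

Q̄_A / Q̄_B ≈ 1.02

— Configuration A (φ=-28.5°):
Solar longitude: λ_s = 360° × (48 − 76)/343.40 = -29.354°, i.e. -29.354° + 360° = 330.646°.
sin δ = sin 44.70° × sin 330.646° = -0.34480, so δ = -20.170°.
cos H₀ = −tan(-28.5°) tan(-20.170°) = -0.1994, H₀ = 1.7716 rad.
Bracket: H₀ sin φ sin δ + cos φ cos δ sin H₀ = 1.7716×-0.47716×-0.34480 + 0.87882×0.93868×0.97991 = 0.291472 + 0.808358 = 1.099830.
Q̄ = (S₀/π) × [bracket] = (1805/π) × 1.099830 = 631.91 W/m².
— Configuration B (φ=-86.4°):
cos H₀ = −tan(-86.4°) tan(-20.170°) = -5.8385 ≤ −1 ⇒ polar day, H₀ = π.
Bracket: H₀ sin φ sin δ + cos φ cos δ sin H₀ = 3.1416×-0.99803×-0.34480 + 0.06279×0.93868×0.00000 = 1.081090 + 0.000000 = 1.081090.
Q̄ = (S₀/π) × [bracket] = (1805/π) × 1.081090 = 621.14 W/m².
Ratio Q̄_A / Q̄_B = 631.91 / 621.14 = 1.017.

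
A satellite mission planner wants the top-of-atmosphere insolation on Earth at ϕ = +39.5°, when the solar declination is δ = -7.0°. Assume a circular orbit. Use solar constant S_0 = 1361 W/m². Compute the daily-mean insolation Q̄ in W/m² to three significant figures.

cos h₀ = −tan(+39.5°) tan(-7.000°) = 0.1012, h₀ = 1.4694 rad.
Bracket: h₀ sin ϕ sin δ + cos ϕ cos δ sin h₀ = 1.4694×0.63608×-0.12187 + 0.77162×0.99255×0.99486 = -0.113907 + 0.761935 = 0.648028.
Q̄ = (S_0/π) × [bracket] = (1361/π) × 0.648028 = 280.7 W/m².

Q̄ ≈ 281 W/m²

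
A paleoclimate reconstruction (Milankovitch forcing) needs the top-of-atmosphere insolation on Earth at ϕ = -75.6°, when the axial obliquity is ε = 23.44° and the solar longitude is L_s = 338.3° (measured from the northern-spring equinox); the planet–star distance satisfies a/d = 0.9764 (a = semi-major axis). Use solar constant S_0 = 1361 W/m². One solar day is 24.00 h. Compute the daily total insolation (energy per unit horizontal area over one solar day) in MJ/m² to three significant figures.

18.3 MJ/m²

Solar declination: sin δ = sin ε · sin L_s = sin 23.44° × sin 338.3° = -0.14708, so δ = -8.458°.
cos h₀ = −tan(-75.6°) tan(-8.458°) = -0.5791, h₀ = 2.1885 rad.
Bracket: h₀ sin ϕ sin δ + cos ϕ cos δ sin h₀ = 2.1885×-0.96858×-0.14708 + 0.24869×0.98912×0.81523 = 0.311771 + 0.200534 = 0.512305.
Inverse-square distance factor (a/d)² = 0.9764² = 0.953357.
Q̄ = (S_0/π) × 0.953357 × [bracket] = (1361/π) × 0.953357 × 0.512305 = 211.59 W/m².
Daily total = Q̄ × 24.00 h × 3600 s/h = 211.59 × 24.00 × 3600 / 10⁶ = 18.28 MJ/m².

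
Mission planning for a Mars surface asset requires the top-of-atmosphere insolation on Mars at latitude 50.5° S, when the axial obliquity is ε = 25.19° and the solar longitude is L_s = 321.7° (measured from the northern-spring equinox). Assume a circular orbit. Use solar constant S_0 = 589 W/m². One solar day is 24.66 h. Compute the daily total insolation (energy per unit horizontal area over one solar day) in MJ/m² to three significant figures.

Solar declination: sin δ = sin ε · sin L_s = sin 25.19° × sin 321.7° = -0.26379, so δ = -15.295°.
cos h₀ = −tan(-50.5°) tan(-15.295°) = -0.3318, h₀ = 1.9090 rad.
Bracket: h₀ sin ϕ sin δ + cos ϕ cos δ sin h₀ = 1.9090×-0.77162×-0.26379 + 0.63608×0.96458×0.94337 = 0.388569 + 0.578805 = 0.967374.
Q̄ = (S_0/π) × [bracket] = (589/π) × 0.967374 = 181.37 W/m².
Daily total = Q̄ × 24.66 h × 3600 s/h = 181.37 × 24.66 × 3600 / 10⁶ = 16.10 MJ/m².

16.1 MJ/m²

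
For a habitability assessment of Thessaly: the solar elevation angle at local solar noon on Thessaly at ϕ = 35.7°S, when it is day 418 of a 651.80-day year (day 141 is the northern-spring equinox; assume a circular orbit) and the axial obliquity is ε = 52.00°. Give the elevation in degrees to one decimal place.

Solar longitude: L_s = 360° × (418 − 141)/651.80 = 152.992°.
sin δ = sin 52.00° × sin 152.992° = 0.35785, so δ = +20.968°.
At local noon the hour angle is zero, so the zenith angle equals |ϕ − δ| = |-35.7° − (+20.968°)| = 56.668°.
Elevation = 90° − 56.668° = 33.3°.

33.3°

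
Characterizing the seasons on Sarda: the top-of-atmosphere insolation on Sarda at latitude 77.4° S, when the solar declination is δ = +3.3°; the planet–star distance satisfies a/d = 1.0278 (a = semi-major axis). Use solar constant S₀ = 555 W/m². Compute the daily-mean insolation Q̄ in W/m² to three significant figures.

cos H₀ = −tan(-77.4°) tan(+3.300°) = 0.2580, H₀ = 1.3099 rad.
Bracket: H₀ sin φ sin δ + cos φ cos δ sin H₀ = 1.3099×-0.97592×0.05756 + 0.21814×0.99834×0.96616 = -0.073582 + 0.210408 = 0.136826.
Inverse-square distance factor (a/d)² = 1.0278² = 1.056373.
Q̄ = (S₀/π) × 1.056373 × [bracket] = (555/π) × 1.056373 × 0.136826 = 25.53 W/m².

Q̄ ≈ 25.5 W/m²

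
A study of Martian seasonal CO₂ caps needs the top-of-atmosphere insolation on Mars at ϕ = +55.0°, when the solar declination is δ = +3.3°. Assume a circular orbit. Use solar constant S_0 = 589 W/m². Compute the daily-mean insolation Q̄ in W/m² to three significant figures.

cos h₀ = −tan(+55.0°) tan(+3.300°) = -0.0823, h₀ = 1.6532 rad.
Bracket: h₀ sin ϕ sin δ + cos ϕ cos δ sin h₀ = 1.6532×0.81915×0.05756 + 0.57358×0.99834×0.99660 = 0.077949 + 0.570681 = 0.648630.
Q̄ = (S_0/π) × [bracket] = (589/π) × 0.648630 = 121.6 W/m².

Q̄ ≈ 122 W/m²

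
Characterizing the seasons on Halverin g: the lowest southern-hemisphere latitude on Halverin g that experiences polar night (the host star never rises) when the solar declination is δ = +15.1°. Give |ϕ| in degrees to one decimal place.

Polar night requires cos h₀ = −tan ϕ tan δ ≥ 1, i.e. tan ϕ tan δ ≤ −1.
The boundary is |tan ϕ| · |tan δ| = 1, so |ϕ| = 90° − |δ| = 90° − 15.1° = 74.9° in the southern hemisphere.

|ϕ| = 74.9°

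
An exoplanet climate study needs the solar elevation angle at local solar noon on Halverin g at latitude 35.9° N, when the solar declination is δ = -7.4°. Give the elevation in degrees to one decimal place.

At local noon the hour angle is zero, so the zenith angle equals |φ − δ| = |+35.9° − (-7.400°)| = 43.300°.
Elevation = 90° − 43.300° = 46.7°.

46.7°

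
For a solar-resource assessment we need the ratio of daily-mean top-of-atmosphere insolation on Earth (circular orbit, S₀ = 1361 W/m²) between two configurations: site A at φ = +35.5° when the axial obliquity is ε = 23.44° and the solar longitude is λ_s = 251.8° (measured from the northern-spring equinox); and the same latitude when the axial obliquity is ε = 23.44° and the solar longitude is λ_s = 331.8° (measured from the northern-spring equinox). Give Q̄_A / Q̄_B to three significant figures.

Q̄_A / Q̄_B ≈ 0.694

— Configuration A (φ=+35.5°):
Solar declination: sin δ = sin ε · sin λ_s = sin 23.44° × sin 251.8° = -0.37789, so δ = -22.203°.
cos H₀ = −tan(+35.5°) tan(-22.203°) = 0.2911, H₀ = 1.2754 rad.
Bracket: H₀ sin φ sin δ + cos φ cos δ sin H₀ = 1.2754×0.58070×-0.37789 + 0.81412×0.92585×0.95668 = -0.279875 + 0.721100 = 0.441225.
Q̄ = (S₀/π) × [bracket] = (1361/π) × 0.441225 = 191.15 W/m².
— Configuration B (φ=+35.5°):
Solar declination: sin δ = sin ε · sin λ_s = sin 23.44° × sin 331.8° = -0.18798, so δ = -10.835°.
cos H₀ = −tan(+35.5°) tan(-10.835°) = 0.1365, H₀ = 1.4339 rad.
Bracket: H₀ sin φ sin δ + cos φ cos δ sin H₀ = 1.4339×0.58070×-0.18798 + 0.81412×0.98217×0.99064 = -0.156525 + 0.792120 = 0.635595.
Q̄ = (S₀/π) × [bracket] = (1361/π) × 0.635595 = 275.35 W/m².
Ratio Q̄_A / Q̄_B = 191.15 / 275.35 = 0.6942.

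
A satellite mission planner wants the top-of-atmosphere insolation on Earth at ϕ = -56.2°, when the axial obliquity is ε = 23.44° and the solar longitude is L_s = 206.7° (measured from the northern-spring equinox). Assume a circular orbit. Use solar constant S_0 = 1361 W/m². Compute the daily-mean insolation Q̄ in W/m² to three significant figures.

Solar declination: sin δ = sin ε · sin L_s = sin 23.44° × sin 206.7° = -0.17873, so δ = -10.296°.
cos h₀ = −tan(-56.2°) tan(-10.296°) = -0.2714, h₀ = 1.8456 rad.
Bracket: h₀ sin ϕ sin δ + cos ϕ cos δ sin h₀ = 1.8456×-0.83098×-0.17873 + 0.55630×0.98390×0.96248 = 0.274110 + 0.526807 = 0.800917.
Q̄ = (S_0/π) × [bracket] = (1361/π) × 0.800917 = 347.0 W/m².

Q̄ ≈ 347 W/m²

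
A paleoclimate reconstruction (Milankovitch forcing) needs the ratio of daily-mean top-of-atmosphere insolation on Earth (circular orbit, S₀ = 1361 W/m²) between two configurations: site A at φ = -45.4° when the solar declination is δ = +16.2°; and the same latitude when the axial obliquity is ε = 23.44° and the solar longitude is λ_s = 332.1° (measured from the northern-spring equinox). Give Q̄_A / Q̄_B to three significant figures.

Q̄_A / Q̄_B ≈ 0.430

— Configuration A (φ=-45.4°):
cos H₀ = −tan(-45.4°) tan(+16.200°) = 0.2946, H₀ = 1.2717 rad.
Bracket: H₀ sin φ sin δ + cos φ cos δ sin H₀ = 1.2717×-0.71203×0.27899 + 0.70215×0.96029×0.95562 = -0.252622 + 0.644344 = 0.391722.
Q̄ = (S₀/π) × [bracket] = (1361/π) × 0.391722 = 169.70 W/m².
— Configuration B (φ=-45.4°):
Solar declination: sin δ = sin ε · sin λ_s = sin 23.44° × sin 332.1° = -0.18614, so δ = -10.727°.
cos H₀ = −tan(-45.4°) tan(-10.727°) = -0.1921, H₀ = 1.7641 rad.
Bracket: H₀ sin φ sin δ + cos φ cos δ sin H₀ = 1.7641×-0.71203×-0.18614 + 0.70215×0.98252×0.98137 = 0.233809 + 0.677024 = 0.910833.
Q̄ = (S₀/π) × [bracket] = (1361/π) × 0.910833 = 394.59 W/m².
Ratio Q̄_A / Q̄_B = 169.70 / 394.59 = 0.4301.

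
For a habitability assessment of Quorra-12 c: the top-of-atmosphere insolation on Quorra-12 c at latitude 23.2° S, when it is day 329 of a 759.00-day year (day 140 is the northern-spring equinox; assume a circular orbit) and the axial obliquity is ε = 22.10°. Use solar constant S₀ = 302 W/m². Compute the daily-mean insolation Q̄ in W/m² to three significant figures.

Q̄ ≈ 60.7 W/m²

Solar longitude: λ_s = 360° × (329 − 140)/759.00 = 89.644°.
sin δ = sin 22.10° × sin 89.644° = 0.37622, so δ = +22.100°.
cos H₀ = −tan(-23.2°) tan(+22.100°) = 0.1740, H₀ = 1.3959 rad.
Bracket: H₀ sin φ sin δ + cos φ cos δ sin H₀ = 1.3959×-0.39394×0.37622 + 0.91914×0.92653×0.98474 = -0.206884 + 0.838615 = 0.631731.
Q̄ = (S₀/π) × [bracket] = (302/π) × 0.631731 = 60.73 W/m².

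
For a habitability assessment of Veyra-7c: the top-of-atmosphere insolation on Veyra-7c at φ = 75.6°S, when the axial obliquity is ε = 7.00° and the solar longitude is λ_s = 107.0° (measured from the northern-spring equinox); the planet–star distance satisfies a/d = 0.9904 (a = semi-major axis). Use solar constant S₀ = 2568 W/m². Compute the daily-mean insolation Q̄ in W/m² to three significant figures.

Solar declination: sin δ = sin ε · sin λ_s = sin 7.00° × sin 107.0° = 0.11654, so δ = +6.693°.
cos H₀ = −tan(-75.6°) tan(+6.693°) = 0.4570, H₀ = 1.0961 rad.
Bracket: H₀ sin φ sin δ + cos φ cos δ sin H₀ = 1.0961×-0.96858×0.11654 + 0.24869×0.99319×0.88945 = -0.123726 + 0.219691 = 0.095965.
Inverse-square distance factor (a/d)² = 0.9904² = 0.980892.
Q̄ = (S₀/π) × 0.980892 × [bracket] = (2568/π) × 0.980892 × 0.095965 = 76.94 W/m².

Q̄ ≈ 76.9 W/m²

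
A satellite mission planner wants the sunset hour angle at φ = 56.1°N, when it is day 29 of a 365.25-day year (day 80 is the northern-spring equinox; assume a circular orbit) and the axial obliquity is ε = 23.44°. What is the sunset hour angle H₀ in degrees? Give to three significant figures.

Solar longitude: λ_s = 360° × (29 − 80)/365.25 = -50.267°, i.e. -50.267° + 360° = 309.733°.
sin δ = sin 23.44° × sin 309.733° = -0.30591, so δ = -17.813°.
cos H₀ = −tan φ · tan δ = −tan(+56.1°) × tan(-17.813°) = 0.4782, so H₀ = 1.0722 rad = 61.43°.

H₀ = 61.4°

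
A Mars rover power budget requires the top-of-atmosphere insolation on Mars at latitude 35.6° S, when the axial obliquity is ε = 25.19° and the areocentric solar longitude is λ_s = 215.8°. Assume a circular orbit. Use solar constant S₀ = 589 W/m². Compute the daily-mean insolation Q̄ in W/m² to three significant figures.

sin δ = sin 25.19° × sin 215.8° = -0.24897, so δ = -14.417°.
cos H₀ = −tan(-35.6°) tan(-14.417°) = -0.1840, H₀ = 1.7559 rad.
Bracket: H₀ sin φ sin δ + cos φ cos δ sin H₀ = 1.7559×-0.58212×-0.24897 + 0.81310×0.96851×0.98292 = 0.254483 + 0.774045 = 1.028528.
Q̄ = (S₀/π) × [bracket] = (589/π) × 1.028528 = 192.8 W/m².

Q̄ ≈ 193 W/m²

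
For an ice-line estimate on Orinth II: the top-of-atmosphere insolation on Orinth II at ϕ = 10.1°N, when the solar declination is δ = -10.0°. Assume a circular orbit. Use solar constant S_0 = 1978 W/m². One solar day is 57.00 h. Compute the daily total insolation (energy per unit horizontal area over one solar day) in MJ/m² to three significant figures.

cos h₀ = −tan(+10.1°) tan(-10.000°) = 0.0314, h₀ = 1.5394 rad.
Bracket: h₀ sin ϕ sin δ + cos ϕ cos δ sin h₀ = 1.5394×0.17537×-0.17365 + 0.98450×0.98481×0.99951 = -0.046879 + 0.969070 = 0.922191.
Q̄ = (S_0/π) × [bracket] = (1978/π) × 0.922191 = 580.63 W/m².
Daily total = Q̄ × 57.00 h × 3600 s/h = 580.63 × 57.00 × 3600 / 10⁶ = 119.1 MJ/m².

119 MJ/m²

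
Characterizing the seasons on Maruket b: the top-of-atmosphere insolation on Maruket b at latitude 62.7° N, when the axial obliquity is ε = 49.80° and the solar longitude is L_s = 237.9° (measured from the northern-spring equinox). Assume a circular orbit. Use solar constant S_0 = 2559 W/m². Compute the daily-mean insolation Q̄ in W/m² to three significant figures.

Solar declination: sin δ = sin ε · sin L_s = sin 49.80° × sin 237.9° = -0.64703, so δ = -40.318°.
cos h₀ = −tan(+62.7°) tan(-40.318°) = 1.6441 ≥ 1 ⇒ polar night, h₀ = 0 and Q̄ = 0.

Q̄ ≈ 0.00 W/m²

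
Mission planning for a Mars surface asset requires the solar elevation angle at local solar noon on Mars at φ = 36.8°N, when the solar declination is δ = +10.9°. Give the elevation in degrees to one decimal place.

64.1°

At local noon the hour angle is zero, so the zenith angle equals |φ − δ| = |+36.8° − (+10.900°)| = 25.900°.
Elevation = 90° − 25.900° = 64.1°.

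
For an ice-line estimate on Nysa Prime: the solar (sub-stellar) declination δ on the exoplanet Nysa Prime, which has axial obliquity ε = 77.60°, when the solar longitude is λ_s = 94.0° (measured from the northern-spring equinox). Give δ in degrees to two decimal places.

δ = +76.98°

sin δ = sin ε · sin λ_s = sin 77.60° × sin 94.0° = 0.974293.
δ = arcsin(0.974293) = +76.98°.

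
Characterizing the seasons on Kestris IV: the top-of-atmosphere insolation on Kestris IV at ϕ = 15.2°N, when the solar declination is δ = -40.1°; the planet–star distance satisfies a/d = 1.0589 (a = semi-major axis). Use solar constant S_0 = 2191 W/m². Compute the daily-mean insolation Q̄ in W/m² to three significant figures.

cos h₀ = −tan(+15.2°) tan(-40.100°) = 0.2288, h₀ = 1.3400 rad.
Bracket: h₀ sin ϕ sin δ + cos ϕ cos δ sin h₀ = 1.3400×0.26219×-0.64412 + 0.96502×0.76492×0.97348 = -0.226302 + 0.718587 = 0.492285.
Inverse-square distance factor (a/d)² = 1.0589² = 1.121269.
Q̄ = (S_0/π) × 1.121269 × [bracket] = (2191/π) × 1.121269 × 0.492285 = 385.0 W/m².

Q̄ ≈ 385 W/m²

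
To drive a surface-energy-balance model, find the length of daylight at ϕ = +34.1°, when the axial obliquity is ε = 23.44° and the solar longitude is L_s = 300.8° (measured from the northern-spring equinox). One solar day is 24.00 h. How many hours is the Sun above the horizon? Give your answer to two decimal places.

10.10 h

Solar declination: sin δ = sin ε · sin L_s = sin 23.44° × sin 300.8° = -0.34168, so δ = -19.980°.
cos h₀ = −tan ϕ · tan δ = −tan(+34.1°) × tan(-19.980°) = 0.2462, so h₀ = 1.3221 rad = 75.75°.
Daylight = 2h₀/(2π) × 24.00 h = (1.3221/π) × 24.00 = 10.10 h.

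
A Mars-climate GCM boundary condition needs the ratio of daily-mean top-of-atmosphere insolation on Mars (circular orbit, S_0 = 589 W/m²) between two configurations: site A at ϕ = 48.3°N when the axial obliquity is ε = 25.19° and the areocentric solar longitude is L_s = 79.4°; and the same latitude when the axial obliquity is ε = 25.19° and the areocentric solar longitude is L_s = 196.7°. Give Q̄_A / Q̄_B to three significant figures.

— Configuration A (ϕ=+48.3°):
sin δ = sin 25.19° × sin 79.4° = 0.41836, so δ = +24.731°.
cos h₀ = −tan(+48.3°) tan(+24.731°) = -0.5170, h₀ = 2.1141 rad.
Bracket: h₀ sin ϕ sin δ + cos ϕ cos δ sin h₀ = 2.1141×0.74664×0.41836 + 0.66523×0.90828×0.85600 = 0.660369 + 0.517208 = 1.177577.
Q̄ = (S_0/π) × [bracket] = (589/π) × 1.177577 = 220.78 W/m².
— Configuration B (ϕ=+48.3°):
sin δ = sin 25.19° × sin 196.7° = -0.12231, so δ = -7.025°.
cos h₀ = −tan(+48.3°) tan(-7.025°) = 0.1383, h₀ = 1.4320 rad.
Bracket: h₀ sin ϕ sin δ + cos ϕ cos δ sin h₀ = 1.4320×0.74664×-0.12231 + 0.66523×0.99249×0.99039 = -0.130772 + 0.653889 = 0.523117.
Q̄ = (S_0/π) × [bracket] = (589/π) × 0.523117 = 98.076 W/m².
Ratio Q̄_A / Q̄_B = 220.78 / 98.076 = 2.251.

Q̄_A / Q̄_B ≈ 2.25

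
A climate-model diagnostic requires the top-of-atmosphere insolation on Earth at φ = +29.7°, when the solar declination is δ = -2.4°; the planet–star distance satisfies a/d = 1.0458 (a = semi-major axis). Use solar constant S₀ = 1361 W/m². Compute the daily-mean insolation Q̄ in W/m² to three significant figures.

cos H₀ = −tan(+29.7°) tan(-2.400°) = 0.0239, H₀ = 1.5469 rad.
Bracket: H₀ sin φ sin δ + cos φ cos δ sin H₀ = 1.5469×0.49546×-0.04188 + 0.86863×0.99912×0.99971 = -0.032098 + 0.867614 = 0.835516.
Inverse-square distance factor (a/d)² = 1.0458² = 1.093698.
Q̄ = (S₀/π) × 1.093698 × [bracket] = (1361/π) × 1.093698 × 0.835516 = 395.9 W/m².

Q̄ ≈ 396 W/m²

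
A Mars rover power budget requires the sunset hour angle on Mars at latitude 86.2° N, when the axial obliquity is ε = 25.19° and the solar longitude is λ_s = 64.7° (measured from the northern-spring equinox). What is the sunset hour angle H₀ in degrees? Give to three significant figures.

H₀ = 180°

Solar declination: sin δ = sin ε · sin λ_s = sin 25.19° × sin 64.7° = 0.38480, so δ = +22.631°.
Sunrise equation: cos H₀ = −tan φ · tan δ = -6.2767 ≤ −1, so the Sun never sets (polar day) and H₀ = π.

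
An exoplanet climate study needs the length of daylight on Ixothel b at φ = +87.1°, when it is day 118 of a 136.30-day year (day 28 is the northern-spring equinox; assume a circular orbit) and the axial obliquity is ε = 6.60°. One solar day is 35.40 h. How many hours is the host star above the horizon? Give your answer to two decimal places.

Solar longitude: λ_s = 360° × (118 − 28)/136.30 = 237.711°.
sin δ = sin 6.60° × sin 237.711° = -0.09716, so δ = -5.576°.
cos H₀ = −tan φ · tan δ = 1.9272 ≥ 1, so the host star never rises (polar night) and H₀ = 0.
Daylight = 2H₀/(2π) × 35.40 h = (0.0000/π) × 35.40 = 0.00 h.

0.00 h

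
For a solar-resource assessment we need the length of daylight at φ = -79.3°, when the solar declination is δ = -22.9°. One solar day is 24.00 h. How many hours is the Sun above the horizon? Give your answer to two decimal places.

Sunrise equation: cos H₀ = −tan φ · tan δ = -2.2356 ≤ −1, so the Sun never sets (polar day) and H₀ = π.
Daylight = 2H₀/(2π) × 24.00 h = (3.1416/π) × 24.00 = 24.00 h.

24.00 h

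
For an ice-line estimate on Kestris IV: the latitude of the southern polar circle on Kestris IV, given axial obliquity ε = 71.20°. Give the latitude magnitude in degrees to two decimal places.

18.80°

The polar circle is the lowest latitude that experiences at least one full rotation of continuous darkness at the northern-summer solstice; it lies at |ϕ| = 90° − ε = 90° − 71.20° = 18.80°.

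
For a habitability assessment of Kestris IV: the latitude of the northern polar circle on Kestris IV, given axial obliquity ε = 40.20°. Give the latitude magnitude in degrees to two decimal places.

The polar circle is the lowest latitude that experiences at least one full rotation of continuous daylight at the northern-summer solstice; it lies at |ϕ| = 90° − ε = 90° − 40.20° = 49.80°.

49.80°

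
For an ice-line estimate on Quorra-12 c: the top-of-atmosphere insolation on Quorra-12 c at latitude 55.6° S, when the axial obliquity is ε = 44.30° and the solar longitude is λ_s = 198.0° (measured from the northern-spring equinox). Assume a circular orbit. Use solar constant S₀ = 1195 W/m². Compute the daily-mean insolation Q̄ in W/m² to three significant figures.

Solar declination: sin δ = sin ε · sin λ_s = sin 44.30° × sin 198.0° = -0.21582, so δ = -12.464°.
cos H₀ = −tan(-55.6°) tan(-12.464°) = -0.3228, H₀ = 1.8995 rad.
Bracket: H₀ sin φ sin δ + cos φ cos δ sin H₀ = 1.8995×-0.82511×-0.21582 + 0.56497×0.97643×0.94646 = 0.338254 + 0.522118 = 0.860372.
Q̄ = (S₀/π) × [bracket] = (1195/π) × 0.860372 = 327.3 W/m².

Q̄ ≈ 327 W/m²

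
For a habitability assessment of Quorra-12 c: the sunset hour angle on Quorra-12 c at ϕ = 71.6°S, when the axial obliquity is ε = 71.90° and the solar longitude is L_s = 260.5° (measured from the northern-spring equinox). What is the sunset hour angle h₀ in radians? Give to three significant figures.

Solar declination: sin δ = sin ε · sin L_s = sin 71.90° × sin 260.5° = -0.93748, so δ = -69.633°.
Sunrise equation: cos h₀ = −tan ϕ · tan δ = -8.0973 ≤ −1, so the host star never sets (polar day) and h₀ = π.

h₀ = 3.14 rad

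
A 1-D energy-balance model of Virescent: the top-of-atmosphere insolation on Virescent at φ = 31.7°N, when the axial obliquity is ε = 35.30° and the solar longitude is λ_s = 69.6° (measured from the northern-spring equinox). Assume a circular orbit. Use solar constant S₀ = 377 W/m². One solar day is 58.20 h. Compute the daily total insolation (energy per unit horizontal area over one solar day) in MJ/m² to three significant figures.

Solar declination: sin δ = sin ε · sin λ_s = sin 35.30° × sin 69.6° = 0.54162, so δ = +32.794°.
cos H₀ = −tan(+31.7°) tan(+32.794°) = -0.3979, H₀ = 1.9801 rad.
Bracket: H₀ sin φ sin δ + cos φ cos δ sin H₀ = 1.9801×0.52547×0.54162 + 0.85081×0.84063×0.91742 = 0.563546 + 0.656154 = 1.219700.
Q̄ = (S₀/π) × [bracket] = (377/π) × 1.219700 = 146.37 W/m².
Daily total = Q̄ × 58.20 h × 3600 s/h = 146.37 × 58.20 × 3600 / 10⁶ = 30.67 MJ/m².

30.7 MJ/m²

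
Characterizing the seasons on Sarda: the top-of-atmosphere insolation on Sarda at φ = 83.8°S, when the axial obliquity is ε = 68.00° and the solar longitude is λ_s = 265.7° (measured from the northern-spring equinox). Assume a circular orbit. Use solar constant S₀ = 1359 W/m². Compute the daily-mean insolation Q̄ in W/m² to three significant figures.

Solar declination: sin δ = sin ε · sin λ_s = sin 68.00° × sin 265.7° = -0.92457, so δ = -67.604°.
cos H₀ = −tan(-83.8°) tan(-67.604°) = -22.3380 ≤ −1 ⇒ polar day, H₀ = π.
Bracket: H₀ sin φ sin δ + cos φ cos δ sin H₀ = 3.1416×-0.99415×-0.92457 + 0.10800×0.38100×0.00000 = 2.887637 + 0.000000 = 2.887637.
Q̄ = (S₀/π) × [bracket] = (1359/π) × 2.887637 = 1249 W/m².

Q̄ ≈ 1.25e+03 W/m²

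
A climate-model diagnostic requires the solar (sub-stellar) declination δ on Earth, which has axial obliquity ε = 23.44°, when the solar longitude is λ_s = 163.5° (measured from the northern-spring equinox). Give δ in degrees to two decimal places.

δ = +6.49°

sin δ = sin ε · sin λ_s = sin 23.44° × sin 163.5° = 0.112978.
δ = arcsin(0.112978) = +6.49°.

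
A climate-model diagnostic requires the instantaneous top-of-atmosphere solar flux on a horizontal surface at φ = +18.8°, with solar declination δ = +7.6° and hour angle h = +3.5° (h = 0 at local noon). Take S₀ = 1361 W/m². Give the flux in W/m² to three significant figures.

1.33e+03 W/m²

cos θ_z = sin φ sin δ + cos φ cos δ cos h = 0.042622 + 0.936583 = 0.979205.
Flux = S₀ · cos θ_z = 1361 × 0.979205 = 1333 W/m².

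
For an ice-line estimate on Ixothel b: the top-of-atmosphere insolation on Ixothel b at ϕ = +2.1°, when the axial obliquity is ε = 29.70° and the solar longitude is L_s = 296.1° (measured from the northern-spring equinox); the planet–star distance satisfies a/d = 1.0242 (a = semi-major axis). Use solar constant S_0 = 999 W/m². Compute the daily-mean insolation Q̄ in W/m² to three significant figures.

Q̄ ≈ 290 W/m²

Solar declination: sin δ = sin ε · sin L_s = sin 29.70° × sin 296.1° = -0.44494, so δ = -26.419°.
cos h₀ = −tan(+2.1°) tan(-26.419°) = 0.0182, h₀ = 1.5526 rad.
Bracket: h₀ sin ϕ sin δ + cos ϕ cos δ sin h₀ = 1.5526×0.03664×-0.44494 + 0.99933×0.89556×0.99983 = -0.025311 + 0.894808 = 0.869497.
Inverse-square distance factor (a/d)² = 1.0242² = 1.048986.
Q̄ = (S_0/π) × 1.048986 × [bracket] = (999/π) × 1.048986 × 0.869497 = 290.0 W/m².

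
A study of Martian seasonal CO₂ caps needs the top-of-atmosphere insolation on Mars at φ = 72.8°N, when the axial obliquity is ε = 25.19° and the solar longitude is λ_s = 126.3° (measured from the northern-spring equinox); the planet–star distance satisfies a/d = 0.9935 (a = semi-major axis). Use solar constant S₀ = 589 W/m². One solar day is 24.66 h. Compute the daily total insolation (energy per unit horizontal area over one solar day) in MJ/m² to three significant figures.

16.9 MJ/m²

Solar declination: sin δ = sin ε · sin λ_s = sin 25.19° × sin 126.3° = 0.34302, so δ = +20.061°.
cos H₀ = −tan(+72.8°) tan(+20.061°) = -1.1797 ≤ −1 ⇒ polar day, H₀ = π.
Bracket: H₀ sin φ sin δ + cos φ cos δ sin H₀ = 3.1416×0.95528×0.34302 + 0.29571×0.93933×0.00000 = 1.029440 + 0.000000 = 1.029440.
Inverse-square distance factor (a/d)² = 0.9935² = 0.987042.
Q̄ = (S₀/π) × 0.987042 × [bracket] = (589/π) × 0.987042 × 1.029440 = 190.50 W/m².
Daily total = Q̄ × 24.66 h × 3600 s/h = 190.50 × 24.66 × 3600 / 10⁶ = 16.91 MJ/m².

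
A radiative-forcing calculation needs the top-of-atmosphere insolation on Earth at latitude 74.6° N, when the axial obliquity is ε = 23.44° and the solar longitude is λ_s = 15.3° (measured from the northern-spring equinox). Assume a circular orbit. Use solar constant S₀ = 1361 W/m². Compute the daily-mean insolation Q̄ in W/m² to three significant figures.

Solar declination: sin δ = sin ε · sin λ_s = sin 23.44° × sin 15.3° = 0.10497, so δ = +6.025°.
cos H₀ = −tan(+74.6°) tan(+6.025°) = -0.3832, H₀ = 1.9640 rad.
Bracket: H₀ sin φ sin δ + cos φ cos δ sin H₀ = 1.9640×0.96410×0.10497 + 0.26556×0.99448×0.92367 = 0.198760 + 0.243936 = 0.442696.
Q̄ = (S₀/π) × [bracket] = (1361/π) × 0.442696 = 191.8 W/m².

Q̄ ≈ 192 W/m²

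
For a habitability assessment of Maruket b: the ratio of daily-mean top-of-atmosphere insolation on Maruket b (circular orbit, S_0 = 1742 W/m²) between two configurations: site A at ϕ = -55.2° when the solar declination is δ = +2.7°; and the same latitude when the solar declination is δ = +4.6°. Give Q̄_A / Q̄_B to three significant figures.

— Configuration A (ϕ=-55.2°):
cos h₀ = −tan(-55.2°) tan(+2.700°) = 0.0679, h₀ = 1.5029 rad.
Bracket: h₀ sin ϕ sin δ + cos ϕ cos δ sin h₀ = 1.5029×-0.82115×0.04711 + 0.57071×0.99889×0.99770 = -0.058139 + 0.568765 = 0.510626.
Q̄ = (S_0/π) × [bracket] = (1742/π) × 0.510626 = 283.14 W/m².
— Configuration B (ϕ=-55.2°):
cos h₀ = −tan(-55.2°) tan(+4.600°) = 0.1158, h₀ = 1.4548 rad.
Bracket: h₀ sin ϕ sin δ + cos ϕ cos δ sin h₀ = 1.4548×-0.82115×0.08020 + 0.57071×0.99678×0.99328 = -0.095808 + 0.565049 = 0.469241.
Q̄ = (S_0/π) × [bracket] = (1742/π) × 0.469241 = 260.19 W/m².
Ratio Q̄_A / Q̄_B = 283.14 / 260.19 = 1.088.

Q̄_A / Q̄_B ≈ 1.09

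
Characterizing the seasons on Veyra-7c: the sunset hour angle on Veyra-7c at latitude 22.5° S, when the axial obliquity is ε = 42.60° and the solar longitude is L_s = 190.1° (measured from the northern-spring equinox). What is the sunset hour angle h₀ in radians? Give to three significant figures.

Solar declination: sin δ = sin ε · sin L_s = sin 42.60° × sin 190.1° = -0.11870, so δ = -6.817°.
cos h₀ = −tan ϕ · tan δ = −tan(-22.5°) × tan(-6.817°) = -0.0495, so h₀ = 1.6203 rad = 92.84°.

h₀ = 1.62 rad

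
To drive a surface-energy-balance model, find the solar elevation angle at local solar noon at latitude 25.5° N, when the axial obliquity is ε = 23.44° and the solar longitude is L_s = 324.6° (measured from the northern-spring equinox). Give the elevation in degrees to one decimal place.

Solar declination: sin δ = sin ε · sin L_s = sin 23.44° × sin 324.6° = -0.23043, so δ = -13.322°.
At local noon the hour angle is zero, so the zenith angle equals |ϕ − δ| = |+25.5° − (-13.322°)| = 38.822°.
Elevation = 90° − 38.822° = 51.2°.

51.2°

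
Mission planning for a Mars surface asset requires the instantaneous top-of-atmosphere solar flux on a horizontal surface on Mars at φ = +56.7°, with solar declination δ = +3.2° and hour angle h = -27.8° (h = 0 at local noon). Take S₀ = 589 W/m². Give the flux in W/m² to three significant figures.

cos θ_z = sin φ sin δ + cos φ cos δ cos h = 0.046656 + 0.484898 = 0.531554.
Flux = S₀ · cos θ_z = 589 × 0.531554 = 313.1 W/m².

313 W/m²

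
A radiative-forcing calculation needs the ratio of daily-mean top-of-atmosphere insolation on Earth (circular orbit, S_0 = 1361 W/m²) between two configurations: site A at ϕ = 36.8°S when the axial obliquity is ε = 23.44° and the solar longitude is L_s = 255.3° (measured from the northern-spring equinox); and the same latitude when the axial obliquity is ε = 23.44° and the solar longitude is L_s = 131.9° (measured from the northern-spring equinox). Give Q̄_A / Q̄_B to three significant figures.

Q̄_A / Q̄_B ≈ 2.24

— Configuration A (ϕ=-36.8°):
Solar declination: sin δ = sin ε · sin L_s = sin 23.44° × sin 255.3° = -0.38477, so δ = -22.629°.
cos h₀ = −tan(-36.8°) tan(-22.629°) = -0.3119, h₀ = 1.8879 rad.
Bracket: h₀ sin ϕ sin δ + cos ϕ cos δ sin h₀ = 1.8879×-0.59902×-0.38477 + 0.80073×0.92301×0.95013 = 0.435132 + 0.702224 = 1.137356.
Q̄ = (S_0/π) × [bracket] = (1361/π) × 1.137356 = 492.73 W/m².
— Configuration B (ϕ=-36.8°):
Solar declination: sin δ = sin ε · sin L_s = sin 23.44° × sin 131.9° = 0.29608, so δ = +17.222°.
cos h₀ = −tan(-36.8°) tan(+17.222°) = 0.2319, h₀ = 1.3368 rad.
Bracket: h₀ sin ϕ sin δ + cos ϕ cos δ sin h₀ = 1.3368×-0.59902×0.29608 + 0.80073×0.95516×0.97274 = -0.237092 + 0.743976 = 0.506884.
Q̄ = (S_0/π) × [bracket] = (1361/π) × 0.506884 = 219.59 W/m².
Ratio Q̄_A / Q̄_B = 492.73 / 219.59 = 2.244.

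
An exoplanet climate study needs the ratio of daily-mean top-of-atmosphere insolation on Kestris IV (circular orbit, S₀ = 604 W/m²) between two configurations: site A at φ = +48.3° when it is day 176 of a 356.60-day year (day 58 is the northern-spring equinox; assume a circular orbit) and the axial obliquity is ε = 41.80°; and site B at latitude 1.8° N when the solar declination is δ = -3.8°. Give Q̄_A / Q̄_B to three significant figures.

Q̄_A / Q̄_B ≈ 1.42

— Configuration A (φ=+48.3°):
Solar longitude: λ_s = 360° × (176 − 58)/356.60 = 119.125°.
sin δ = sin 41.80° × sin 119.125° = 0.58226, so δ = +35.609°.
cos H₀ = −tan(+48.3°) tan(+35.609°) = -0.8038, H₀ = 2.5045 rad.
Bracket: H₀ sin φ sin δ + cos φ cos δ sin H₀ = 2.5045×0.74664×0.58226 + 0.66523×0.81301×0.59487 = 1.088803 + 0.321729 = 1.410532.
Q̄ = (S₀/π) × [bracket] = (604/π) × 1.410532 = 271.19 W/m².
— Configuration B (φ=+1.8°):
cos H₀ = −tan(+1.8°) tan(-3.800°) = 0.0021, H₀ = 1.5687 rad.
Bracket: H₀ sin φ sin δ + cos φ cos δ sin H₀ = 1.5687×0.03141×-0.06627 + 0.99951×0.99780×1.00000 = -0.003265 + 0.997311 = 0.994046.
Q̄ = (S₀/π) × [bracket] = (604/π) × 0.994046 = 191.11 W/m².
Ratio Q̄_A / Q̄_B = 271.19 / 191.11 = 1.419.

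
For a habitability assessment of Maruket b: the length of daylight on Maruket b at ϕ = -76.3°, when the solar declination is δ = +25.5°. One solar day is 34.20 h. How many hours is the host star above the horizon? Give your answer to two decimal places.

cos h₀ = −tan ϕ · tan δ = 1.9566 ≥ 1, so the host star never rises (polar night) and h₀ = 0.
Daylight = 2h₀/(2π) × 34.20 h = (0.0000/π) × 34.20 = 0.00 h.

0.00 h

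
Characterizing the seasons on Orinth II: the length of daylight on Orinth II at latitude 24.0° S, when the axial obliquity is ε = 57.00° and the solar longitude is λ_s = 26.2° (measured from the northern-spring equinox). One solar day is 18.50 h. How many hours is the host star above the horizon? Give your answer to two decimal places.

8.20 h

Solar declination: sin δ = sin ε · sin λ_s = sin 57.00° × sin 26.2° = 0.37028, so δ = +21.733°.
cos H₀ = −tan φ · tan δ = −tan(-24.0°) × tan(+21.733°) = 0.1775, so H₀ = 1.3924 rad = 79.78°.
Daylight = 2H₀/(2π) × 18.50 h = (1.3924/π) × 18.50 = 8.20 h.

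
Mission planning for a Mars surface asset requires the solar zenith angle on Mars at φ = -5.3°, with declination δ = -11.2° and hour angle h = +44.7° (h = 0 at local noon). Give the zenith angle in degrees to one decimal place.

cos θ_z = sin φ sin δ + cos φ cos δ cos h = 0.017942 + 0.694281 = 0.712223.
θ_z = arccos(0.712223) = 44.6°.

θ_z = 44.6°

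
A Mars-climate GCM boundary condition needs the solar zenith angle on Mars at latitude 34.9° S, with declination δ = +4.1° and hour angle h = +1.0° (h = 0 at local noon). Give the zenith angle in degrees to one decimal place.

cos θ_z = sin φ sin δ + cos φ cos δ cos h = -0.040907 + 0.817928 = 0.777021.
θ_z = arccos(0.777021) = 39.0°.

θ_z = 39.0°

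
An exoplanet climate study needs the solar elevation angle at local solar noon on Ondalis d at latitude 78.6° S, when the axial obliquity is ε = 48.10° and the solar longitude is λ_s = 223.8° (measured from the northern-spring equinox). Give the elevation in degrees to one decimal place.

42.4°

Solar declination: sin δ = sin ε · sin λ_s = sin 48.10° × sin 223.8° = -0.51517, so δ = -31.009°.
At local noon the hour angle is zero, so the zenith angle equals |φ − δ| = |-78.6° − (-31.009°)| = 47.591°.
Elevation = 90° − 47.591° = 42.4°.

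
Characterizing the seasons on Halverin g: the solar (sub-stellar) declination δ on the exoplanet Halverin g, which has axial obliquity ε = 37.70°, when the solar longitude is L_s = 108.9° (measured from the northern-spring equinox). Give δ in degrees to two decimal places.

δ = +35.35°

sin δ = sin ε · sin L_s = sin 37.70° × sin 108.9° = 0.578557.
δ = arcsin(0.578557) = +35.35°.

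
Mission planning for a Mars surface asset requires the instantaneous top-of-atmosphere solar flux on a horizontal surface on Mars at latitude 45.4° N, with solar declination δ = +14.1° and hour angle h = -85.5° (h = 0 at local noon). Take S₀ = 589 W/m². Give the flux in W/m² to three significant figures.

134 W/m²

cos θ_z = sin φ sin δ + cos φ cos δ cos h = 0.173460 + 0.053431 = 0.226891.
Flux = S₀ · cos θ_z = 589 × 0.226891 = 133.6 W/m².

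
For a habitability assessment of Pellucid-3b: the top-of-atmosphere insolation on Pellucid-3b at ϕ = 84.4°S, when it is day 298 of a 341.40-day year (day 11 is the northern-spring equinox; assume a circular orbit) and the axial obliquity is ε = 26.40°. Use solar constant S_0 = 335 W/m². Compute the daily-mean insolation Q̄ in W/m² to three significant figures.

Solar longitude: L_s = 360° × (298 − 11)/341.40 = 302.636°.
sin δ = sin 26.40° × sin 302.636° = -0.37443, so δ = -21.989°.
cos h₀ = −tan(-84.4°) tan(-21.989°) = -4.1184 ≤ −1 ⇒ polar day, h₀ = π.
Bracket: h₀ sin ϕ sin δ + cos ϕ cos δ sin h₀ = 3.1416×-0.99523×-0.37443 + 0.09758×0.92725×0.00000 = 1.170698 + 0.000000 = 1.170698.
Q̄ = (S_0/π) × [bracket] = (335/π) × 1.170698 = 124.8 W/m².

Q̄ ≈ 125 W/m²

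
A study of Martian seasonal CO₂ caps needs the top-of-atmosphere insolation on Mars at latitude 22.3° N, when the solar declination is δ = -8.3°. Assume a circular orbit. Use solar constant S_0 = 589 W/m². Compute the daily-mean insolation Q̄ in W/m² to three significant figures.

cos h₀ = −tan(+22.3°) tan(-8.300°) = 0.0598, h₀ = 1.5109 rad.
Bracket: h₀ sin ϕ sin δ + cos ϕ cos δ sin h₀ = 1.5109×0.37946×-0.14436 + 0.92521×0.98953×0.99821 = -0.082765 + 0.913884 = 0.831119.
Q̄ = (S_0/π) × [bracket] = (589/π) × 0.831119 = 155.8 W/m².

Q̄ ≈ 156 W/m²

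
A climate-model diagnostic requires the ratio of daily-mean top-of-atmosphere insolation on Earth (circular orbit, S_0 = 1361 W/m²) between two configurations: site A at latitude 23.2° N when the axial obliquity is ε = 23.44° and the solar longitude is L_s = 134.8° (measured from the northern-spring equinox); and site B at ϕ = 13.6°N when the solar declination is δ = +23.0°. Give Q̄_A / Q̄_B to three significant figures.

— Configuration A (ϕ=+23.2°):
Solar declination: sin δ = sin ε · sin L_s = sin 23.44° × sin 134.8° = 0.28226, so δ = +16.395°.
cos h₀ = −tan(+23.2°) tan(+16.395°) = -0.1261, h₀ = 1.6972 rad.
Bracket: h₀ sin ϕ sin δ + cos ϕ cos δ sin h₀ = 1.6972×0.39394×0.28226 + 0.91914×0.95934×0.99202 = 0.188718 + 0.874731 = 1.063449.
Q̄ = (S_0/π) × [bracket] = (1361/π) × 1.063449 = 460.71 W/m².
— Configuration B (ϕ=+13.6°):
cos h₀ = −tan(+13.6°) tan(+23.000°) = -0.1027, h₀ = 1.6737 rad.
Bracket: h₀ sin ϕ sin δ + cos ϕ cos δ sin h₀ = 1.6737×0.23514×0.39073 + 0.97196×0.92050×0.99471 = 0.153773 + 0.889956 = 1.043729.
Q̄ = (S_0/π) × [bracket] = (1361/π) × 1.043729 = 452.16 W/m².
Ratio Q̄_A / Q̄_B = 460.71 / 452.16 = 1.019.

Q̄_A / Q̄_B ≈ 1.02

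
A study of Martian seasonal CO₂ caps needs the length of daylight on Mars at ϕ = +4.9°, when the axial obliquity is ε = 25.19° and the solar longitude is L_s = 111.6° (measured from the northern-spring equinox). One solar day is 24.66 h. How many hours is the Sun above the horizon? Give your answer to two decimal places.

Solar declination: sin δ = sin ε · sin L_s = sin 25.19° × sin 111.6° = 0.39573, so δ = +23.312°.
cos h₀ = −tan ϕ · tan δ = −tan(+4.9°) × tan(+23.312°) = -0.0369, so h₀ = 1.6077 rad = 92.12°.
Daylight = 2h₀/(2π) × 24.66 h = (1.6077/π) × 24.66 = 12.62 h.

12.62 h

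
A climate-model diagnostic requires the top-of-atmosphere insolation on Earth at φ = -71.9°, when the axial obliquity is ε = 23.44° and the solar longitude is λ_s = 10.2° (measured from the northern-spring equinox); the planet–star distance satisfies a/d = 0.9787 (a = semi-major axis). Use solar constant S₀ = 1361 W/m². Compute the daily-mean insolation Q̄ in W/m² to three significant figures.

Solar declination: sin δ = sin ε · sin λ_s = sin 23.44° × sin 10.2° = 0.07044, so δ = +4.039°.
cos H₀ = −tan(-71.9°) tan(+4.039°) = 0.2161, H₀ = 1.3530 rad.
Bracket: H₀ sin φ sin δ + cos φ cos δ sin H₀ = 1.3530×-0.95052×0.07044 + 0.31068×0.99752×0.97638 = -0.090590 + 0.302589 = 0.211999.
Inverse-square distance factor (a/d)² = 0.9787² = 0.957854.
Q̄ = (S₀/π) × 0.957854 × [bracket] = (1361/π) × 0.957854 × 0.211999 = 87.97 W/m².

Q̄ ≈ 88.0 W/m²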